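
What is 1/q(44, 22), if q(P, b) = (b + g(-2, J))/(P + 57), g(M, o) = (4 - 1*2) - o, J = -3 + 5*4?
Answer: 101/7 ≈ 14.429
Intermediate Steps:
J = 17 (J = -3 + 20 = 17)
g(M, o) = 2 - o (g(M, o) = (4 - 2) - o = 2 - o)
q(P, b) = (-15 + b)/(57 + P) (q(P, b) = (b + (2 - 1*17))/(P + 57) = (b + (2 - 17))/(57 + P) = (b - 15)/(57 + P) = (-15 + b)/(57 + P))
1/q(44, 22) = 1/((-15 + 22)/(57 + 44)) = 1/(7/101) = 101/7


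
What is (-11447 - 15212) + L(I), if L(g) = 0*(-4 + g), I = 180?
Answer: -26659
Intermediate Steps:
L(g) = 0
(-11447 - 15212) + L(I) = (-11447 - 15212) + 0 = -26659 + 0 = -26659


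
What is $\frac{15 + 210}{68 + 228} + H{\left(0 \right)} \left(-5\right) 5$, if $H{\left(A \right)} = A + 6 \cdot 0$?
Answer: $\frac{225}{296} \approx 0.76013$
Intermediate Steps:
$H{\left(A \right)} = A$ ($H{\left(A \right)} = A + 0 = A$)
$\frac{15 + 210}{68 + 228} + H{\left(0 \right)} \left(-5\right) 5 = \frac{15 + 210}{68 + 228} + 0 \left(-5\right) 5 = \frac{225}{296} + 0 \cdot 5 = 225 \cdot \frac{1}{296} + 0 = \frac{225}{296} + 0 = \frac{225}{296}$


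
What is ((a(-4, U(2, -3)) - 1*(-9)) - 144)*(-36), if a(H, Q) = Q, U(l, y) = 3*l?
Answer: 4644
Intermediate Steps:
((a(-4, U(2, -3)) - 1*(-9)) - 144)*(-36) = ((3*2 - 1*(-9)) - 144)*(-36) = ((6 + 9) - 144)*(-36) = (15 - 144)*(-36) = -129*(-36) = 4644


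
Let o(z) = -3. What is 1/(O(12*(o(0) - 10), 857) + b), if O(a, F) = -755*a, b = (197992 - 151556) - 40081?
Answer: 1/124135 ≈ 8.0558e-6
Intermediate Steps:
b = 6355 (b = 46436 - 40081 = 6355)
1/(O(12*(o(0) - 10), 857) + b) = 1/(-9060*(-3 - 10) + 6355) = 1/(-9060*(-13) + 6355) = 1/(-755*(-156) + 6355) = 1/(117780 + 6355) = 1/124135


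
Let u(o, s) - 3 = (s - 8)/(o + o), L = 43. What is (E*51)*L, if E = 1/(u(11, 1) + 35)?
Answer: 48246/829 ≈ 58.198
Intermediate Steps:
u(o, s) = 3 + (-8 + s)/(2*o) (u(o, s) = 3 + (s - 8)/(o + o) = 3 + (-8 + s)/((2*o)) = 3 + (-8 + s)*(1/(2*o)) = 3 + (-8 + s)/(2*o))
E = 22/829 (E = 1/((1/2)*(-8 + 1 + 6*11)/11 + 35) = 1/((1/2)*(1/11)*(-8 + 1 + 66) + 35) = 1/((1/2)*(1/11)*59 + 35) = 1/(59/22 + 35) = 1/(829/22) = 22/829 ≈ 0.026538)
(E*51)*L = ((22/829)*51)*43 = (1122/829)*43 = 48246/829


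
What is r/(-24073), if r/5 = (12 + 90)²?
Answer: -52020/24073 ≈ -2.1609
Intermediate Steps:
r = 52020 (r = 5*(12 + 90)² = 5*102² = 5*10404 = 52020)
r/(-24073) = 52020/(-24073) = 52020*(-1/24073) = -52020/24073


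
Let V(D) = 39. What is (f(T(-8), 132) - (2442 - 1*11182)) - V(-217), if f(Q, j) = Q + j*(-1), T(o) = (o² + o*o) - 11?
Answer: 8686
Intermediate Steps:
T(o) = -11 + 2*o² (T(o) = (o² + o²) - 11 = 2*o² - 11 = -11 + 2*o²)
f(Q, j) = Q - j
(f(T(-8), 132) - (2442 - 1*11182)) - V(-217) = (((-11 + 2*(-8)²) - 1*132) - (2442 - 1*11182)) - 1*39 = (((-11 + 2*64) - 132) - (2442 - 11182)) - 39 = (((-11 + 128) - 132) - 1*(-8740)) - 39 = ((117 - 132) + 8740) - 39 = (-15 + 8740) - 39 = 8725 - 39 = 8686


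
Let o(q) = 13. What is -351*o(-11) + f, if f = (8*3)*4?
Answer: -4467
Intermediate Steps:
f = 96 (f = 24*4 = 96)
-351*o(-11) + f = -351*13 + 96 = -4563 + 96 = -4467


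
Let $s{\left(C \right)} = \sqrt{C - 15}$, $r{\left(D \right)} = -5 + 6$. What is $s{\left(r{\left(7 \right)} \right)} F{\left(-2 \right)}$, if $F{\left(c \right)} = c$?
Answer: $- 2 i \sqrt{14} \approx - 7.4833 i$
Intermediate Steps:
$r{\left(D \right)} = 1$
$s{\left(C \right)} = \sqrt{-15 + C}$
$s{\left(r{\left(7 \right)} \right)} F{\left(-2 \right)} = \sqrt{-15 + 1} \left(-2\right) = \sqrt{-14} \left(-2\right) = i \sqrt{14} \left(-2\right) = - 2 i \sqrt{14}$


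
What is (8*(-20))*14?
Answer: -2240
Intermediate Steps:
(8*(-20))*14 = -160*14 = -2240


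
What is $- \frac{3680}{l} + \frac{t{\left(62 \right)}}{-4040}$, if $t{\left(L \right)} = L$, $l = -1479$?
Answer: $\frac{7387751}{2987580} \approx 2.4728$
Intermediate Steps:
$- \frac{3680}{l} + \frac{t{\left(62 \right)}}{-4040} = - \frac{3680}{-1479} + \frac{62}{-4040} = \left(-3680\right) \left(- \frac{1}{1479}\right) + 62 \left(- \frac{1}{4040}\right) = \frac{3680}{1479} - \frac{31}{2020} = \frac{7387751}{2987580}$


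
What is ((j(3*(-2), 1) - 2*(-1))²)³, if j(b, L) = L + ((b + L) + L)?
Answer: 1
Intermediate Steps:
j(b, L) = b + 3*L (j(b, L) = L + ((L + b) + L) = L + (b + 2*L) = b + 3*L)
((j(3*(-2), 1) - 2*(-1))²)³ = (((3*(-2) + 3*1) - 2*(-1))²)³ = (((-6 + 3) + 2)²)³ = ((-3 + 2)²)³ = ((-1)²)³ = 1³ = 1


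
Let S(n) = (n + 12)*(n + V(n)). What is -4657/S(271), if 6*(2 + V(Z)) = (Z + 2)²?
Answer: -9314/7182823 ≈ -0.0012967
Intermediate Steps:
V(Z) = -2 + (2 + Z)²/6 (V(Z) = -2 + (Z + 2)²/6 = -2 + (2 + Z)²/6)
S(n) = (12 + n)*(-2 + n + (2 + n)²/6) (S(n) = (n + 12)*(n + (-2 + (2 + n)²/6)) = (12 + n)*(-2 + n + (2 + n)²/6))
-4657/S(271) = -4657/(-16 + (⅙)*271³ + (11/3)*271² + (56/3)*271) = -4657/(-16 + (⅙)*19902511 + (11/3)*73441 + 15176/3) = -4657/(-16 + 19902511/6 + 807851/3 + 15176/3) = -4657/7182823/2 = -4657*2/7182823 = -9314/7182823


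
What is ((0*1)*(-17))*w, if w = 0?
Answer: 0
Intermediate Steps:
((0*1)*(-17))*w = ((0*1)*(-17))*0 = (0*(-17))*0 = 0*0 = 0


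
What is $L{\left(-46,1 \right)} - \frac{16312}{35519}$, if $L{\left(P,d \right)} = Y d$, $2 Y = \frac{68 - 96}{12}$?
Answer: $- \frac{346505}{213114} \approx -1.6259$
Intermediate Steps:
$Y = - \frac{7}{6}$ ($Y = \frac{\left(68 - 96\right) \frac{1}{12}}{2} = \frac{\left(-28\right) \frac{1}{12}}{2} = \frac{1}{2} \left(- \frac{7}{3}\right) = - \frac{7}{6} \approx -1.1667$)
$L{\left(P,d \right)} = - \frac{7 d}{6}$
$L{\left(-46,1 \right)} - \frac{16312}{35519} = \left(- \frac{7}{6}\right) 1 - \frac{16312}{35519} = - \frac{7}{6} - \frac{16312}{35519} = - \frac{346505}{213114}$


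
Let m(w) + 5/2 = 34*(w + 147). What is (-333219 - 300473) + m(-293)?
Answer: -1277317/2 ≈ -6.3866e+5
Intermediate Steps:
m(w) = 9991/2 + 34*w (m(w) = -5/2 + 34*(w + 147) = -5/2 + 34*(147 + w) = -5/2 + (4998 + 34*w) = 9991/2 + 34*w)
(-333219 - 300473) + m(-293) = (-333219 - 300473) + (9991/2 + 34*(-293)) = -633692 + (9991/2 - 9962) = -633692 - 9933/2 = -1277317/2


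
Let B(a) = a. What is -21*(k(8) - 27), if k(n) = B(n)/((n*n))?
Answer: 4515/8 ≈ 564.38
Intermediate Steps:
k(n) = 1/n (k(n) = n/((n*n)) = n/(n²) = n/n² = 1/n)
-21*(k(8) - 27) = -21*(1/8 - 27) = -21*(⅛ - 27) = -21*(-215/8) = 4515/8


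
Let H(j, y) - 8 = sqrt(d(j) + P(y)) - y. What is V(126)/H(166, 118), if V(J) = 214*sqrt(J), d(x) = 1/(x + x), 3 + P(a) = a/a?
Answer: -23445840*sqrt(14)/4017863 - 1284*I*sqrt(770406)/4017863 ≈ -21.834 - 0.2805*I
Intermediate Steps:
P(a) = -2 (P(a) = -3 + a/a = -3 + 1 = -2)
d(x) = 1/(2*x)
H(j, y) = 8 + sqrt(-2 + 1/(2*j)) - y (H(j, y) = 8 + (sqrt(1/(2*j) - 2) - y) = 8 + (sqrt(-2 + 1/(2*j)) - y) = 8 + sqrt(-2 + 1/(2*j)) - y)
V(126)/H(166, 118) = (214*sqrt(126))/(8 + sqrt(-8 + 2/166)/2 - 1*118) = (214*(3*sqrt(14)))/(8 + sqrt(-8 + 2*(1/166))/2 - 118) = (642*sqrt(14))/(8 + sqrt(-8 + 1/83)/2 - 118) = (642*sqrt(14))/(8 + sqrt(-663/83)/2 - 118) = (642*sqrt(14))/(8 + (I*sqrt(55029)/83)/2 - 118) = (642*sqrt(14))/(8 + I*sqrt(55029)/166 - 118) = (642*sqrt(14))/(-110 + I*sqrt(55029)/166) = 642*sqrt(14)/(-110 + I*sqrt(55029)/166)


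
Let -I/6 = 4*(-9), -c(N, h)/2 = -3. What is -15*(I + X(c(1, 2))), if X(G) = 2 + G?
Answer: -3360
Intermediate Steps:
c(N, h) = 6 (c(N, h) = -2*(-3) = 6)
I = 216 (I = -24*(-9) = -6*(-36) = 216)
-15*(I + X(c(1, 2))) = -15*(216 + (2 + 6)) = -15*(216 + 8) = -15*224 = -3360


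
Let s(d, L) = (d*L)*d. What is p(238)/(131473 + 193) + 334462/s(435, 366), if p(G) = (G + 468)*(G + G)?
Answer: 5829512307323/2279676644775 ≈ 2.5572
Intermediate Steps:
s(d, L) = L*d² (s(d, L) = (L*d)*d = L*d²)
p(G) = 2*G*(468 + G) (p(G) = (468 + G)*(2*G) = 2*G*(468 + G))
p(238)/(131473 + 193) + 334462/s(435, 366) = (2*238*(468 + 238))/(131473 + 193) + 334462/((366*435²)) = (2*238*706)/131666 + 334462/((366*189225)) = 336056*(1/131666) + 334462/69256350 = 168028/65833 + 334462*(1/69256350) = 168028/65833 + 167231/34628175 = 5829512307323/2279676644775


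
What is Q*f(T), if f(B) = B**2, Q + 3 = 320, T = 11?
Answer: 38357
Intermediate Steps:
Q = 317 (Q = -3 + 320 = 317)
Q*f(T) = 317*11**2 = 317*121 = 38357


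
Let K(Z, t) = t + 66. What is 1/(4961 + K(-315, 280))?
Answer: 1/5307 ≈ 0.00018843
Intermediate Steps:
K(Z, t) = 66 + t
1/(4961 + K(-315, 280)) = 1/(4961 + (66 + 280)) = 1/(4961 + 346) = 1/5307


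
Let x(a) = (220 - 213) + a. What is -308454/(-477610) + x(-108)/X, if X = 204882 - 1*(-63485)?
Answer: 41365318004/64087381435 ≈ 0.64545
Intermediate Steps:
x(a) = 7 + a
X = 268367 (X = 204882 + 63485 = 268367)
-308454/(-477610) + x(-108)/X = -308454/(-477610) + (7 - 108)/268367 = -308454*(-1/477610) - 101*1/268367 = 154227/238805 - 101/268367 = 41365318004/64087381435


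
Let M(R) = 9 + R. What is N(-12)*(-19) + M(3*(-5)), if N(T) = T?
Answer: 222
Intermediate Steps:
N(-12)*(-19) + M(3*(-5)) = -12*(-19) + (9 + 3*(-5)) = 228 + (9 - 15) = 228 - 6 = 222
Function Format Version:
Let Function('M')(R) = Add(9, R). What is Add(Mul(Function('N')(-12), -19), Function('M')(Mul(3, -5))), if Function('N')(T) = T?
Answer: 222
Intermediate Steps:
Add(Mul(Function('N')(-12), -19), Function('M')(Mul(3, -5))) = Add(Mul(-12, -19), Add(9, Mul(3, -5))) = Add(228, Add(9, -15)) = Add(228, -6) = 222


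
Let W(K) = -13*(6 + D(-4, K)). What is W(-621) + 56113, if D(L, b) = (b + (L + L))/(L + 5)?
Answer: 64212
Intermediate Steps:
D(L, b) = (b + 2*L)/(5 + L)
W(K) = 26 - 13*K (W(K) = -13*(6 + (K + 2*(-4))/(5 - 4)) = -13*(6 + (K - 8)/1) = -13*(6 + 1*(-8 + K)) = -13*(6 + (-8 + K)) = -13*(-2 + K) = 26 - 13*K)
W(-621) + 56113 = (26 - 13*(-621)) + 56113 = (26 + 8073) + 56113 = 8099 + 56113 = 64212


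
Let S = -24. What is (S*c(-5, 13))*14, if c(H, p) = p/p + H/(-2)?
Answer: -1176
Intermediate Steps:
c(H, p) = 1 - H/2 (c(H, p) = 1 + H*(-½) = 1 - H/2)
(S*c(-5, 13))*14 = -24*(1 - ½*(-5))*14 = -24*(1 + 5/2)*14 = -24*7/2*14 = -84*14 = -1176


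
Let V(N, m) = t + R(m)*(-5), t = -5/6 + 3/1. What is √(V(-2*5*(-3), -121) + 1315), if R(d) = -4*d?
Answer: I*√39702/6 ≈ 33.209*I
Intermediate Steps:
t = 13/6 (t = -5*⅙ + 3*1 = -⅚ + 3 = 13/6 ≈ 2.1667)
V(N, m) = 13/6 + 20*m (V(N, m) = 13/6 - 4*m*(-5) = 13/6 + 20*m)
√(V(-2*5*(-3), -121) + 1315) = √((13/6 + 20*(-121)) + 1315) = √((13/6 - 2420) + 1315) = √(-14507/6 + 1315) = √(-6617/6) = I*√39702/6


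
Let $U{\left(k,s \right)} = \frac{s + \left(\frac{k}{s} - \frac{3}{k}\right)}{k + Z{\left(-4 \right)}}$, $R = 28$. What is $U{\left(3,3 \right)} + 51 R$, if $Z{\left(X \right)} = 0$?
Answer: $1429$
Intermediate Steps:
$U{\left(k,s \right)} = \frac{s - \frac{3}{k} + \frac{k}{s}}{k}$ ($U{\left(k,s \right)} = \frac{s + \left(\frac{k}{s} - \frac{3}{k}\right)}{k + 0} = \frac{s + \left(- \frac{3}{k} + \frac{k}{s}\right)}{k} = \frac{s - \frac{3}{k} + \frac{k}{s}}{k}$)
$U{\left(3,3 \right)} + 51 R = \left(\frac{1}{3} - \frac{3}{9} + \frac{3}{3}\right) + 51 \cdot 28 = \left(\frac{1}{3} - \frac{1}{3} + 3 \cdot \frac{1}{3}\right) + 1428 = \left(\frac{1}{3} - \frac{1}{3} + 1\right) + 1428 = 1 + 1428 = 1429$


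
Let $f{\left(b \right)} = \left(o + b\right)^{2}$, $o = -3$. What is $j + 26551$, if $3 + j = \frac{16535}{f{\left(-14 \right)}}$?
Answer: $\frac{7688907}{289} \approx 26605.0$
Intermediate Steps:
$f{\left(b \right)} = \left(-3 + b\right)^{2}$
$j = \frac{15668}{289}$ ($j = -3 + \frac{16535}{\left(-3 - 14\right)^{2}} = -3 + \frac{16535}{\left(-17\right)^{2}} = -3 + \frac{16535}{289} = \frac{15668}{289} \approx 54.215$)
$j + 26551 = \frac{15668}{289} + 26551 = \frac{7688907}{289}$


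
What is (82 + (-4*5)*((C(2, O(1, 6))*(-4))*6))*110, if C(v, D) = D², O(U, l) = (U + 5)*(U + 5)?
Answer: 68437820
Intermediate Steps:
O(U, l) = (5 + U)² (O(U, l) = (5 + U)*(5 + U) = (5 + U)²)
(82 + (-4*5)*((C(2, O(1, 6))*(-4))*6))*110 = (82 + (-4*5)*((((5 + 1)²)²*(-4))*6))*110 = (82 - 20*(6²)²*(-4)*6)*110 = (82 - 20*36²*(-4)*6)*110 = (82 - 20*1296*(-4)*6)*110 = (82 - (-103680)*6)*110 = (82 - 20*(-31104))*110 = (82 + 622080)*110 = 622162*110 = 68437820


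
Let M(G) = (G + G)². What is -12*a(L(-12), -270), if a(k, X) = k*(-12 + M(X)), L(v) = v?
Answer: 41988672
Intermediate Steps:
M(G) = 4*G² (M(G) = (2*G)² = 4*G²)
a(k, X) = k*(-12 + 4*X²)
-12*a(L(-12), -270) = -48*(-12)*(-3 + (-270)²) = -48*(-12)*(-3 + 72900) = -48*(-12)*72897 = -12*(-3499056) = 41988672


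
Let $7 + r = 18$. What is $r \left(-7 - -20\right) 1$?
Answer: $143$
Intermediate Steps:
$r = 11$ ($r = -7 + 18 = 11$)
$r \left(-7 - -20\right) 1 = 11 \left(-7 - -20\right) 1 = 11 \left(-7 + 20\right) 1 = 11 \cdot 13 \cdot 1 = 143 \cdot 1 = 143$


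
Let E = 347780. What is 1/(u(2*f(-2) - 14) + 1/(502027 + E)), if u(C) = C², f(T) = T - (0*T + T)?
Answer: 849807/166562173 ≈ 0.0051020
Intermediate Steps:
f(T) = 0 (f(T) = T - (0 + T) = T - T = 0)
1/(u(2*f(-2) - 14) + 1/(502027 + E)) = 1/((2*0 - 14)² + 1/(502027 + 347780)) = 1/((0 - 14)² + 1/849807) = 1/((-14)² + 1/849807) = 1/(196 + 1/849807) = 1/(166562173/849807) = 849807/166562173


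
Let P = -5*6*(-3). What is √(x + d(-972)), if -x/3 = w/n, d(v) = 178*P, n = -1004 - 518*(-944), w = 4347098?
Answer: √952128815272602/243994 ≈ 126.46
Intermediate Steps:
n = 487988 (n = -1004 + 488992 = 487988)
P = 90 (P = -30*(-3) = 90)
d(v) = 16020 (d(v) = 178*90 = 16020)
x = -6520647/243994 (x = -13041294/487988 = -3*2173549/243994 = -6520647/243994 ≈ -26.725)
√(x + d(-972)) = √(-6520647/243994 + 16020) = √(3902263233/243994) = √952128815272602/243994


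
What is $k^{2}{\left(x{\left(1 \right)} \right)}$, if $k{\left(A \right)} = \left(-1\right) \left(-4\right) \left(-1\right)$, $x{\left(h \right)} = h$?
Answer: $16$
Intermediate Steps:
$k{\left(A \right)} = -4$ ($k{\left(A \right)} = 4 \left(-1\right) = -4$)
$k^{2}{\left(x{\left(1 \right)} \right)} = \left(-4\right)^{2} = 16$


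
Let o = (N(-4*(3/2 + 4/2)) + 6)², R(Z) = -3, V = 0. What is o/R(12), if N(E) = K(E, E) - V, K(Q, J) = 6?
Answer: -48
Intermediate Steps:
N(E) = 6 (N(E) = 6 - 1*0 = 6 + 0 = 6)
o = 144 (o = (6 + 6)² = 12² = 144)
o/R(12) = 144/(-3) = 144*(-⅓) = -48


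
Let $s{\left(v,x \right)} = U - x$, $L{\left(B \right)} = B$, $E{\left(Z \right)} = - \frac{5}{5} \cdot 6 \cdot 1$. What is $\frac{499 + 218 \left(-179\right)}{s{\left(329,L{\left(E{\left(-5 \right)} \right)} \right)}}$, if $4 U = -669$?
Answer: $\frac{51364}{215} \approx 238.9$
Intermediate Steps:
$U = - \frac{669}{4}$ ($U = \frac{1}{4} \left(-669\right) = - \frac{669}{4} \approx -167.25$)
$E{\left(Z \right)} = -6$ ($E{\left(Z \right)} = \left(-5\right) \frac{1}{5} \cdot 6 \cdot 1 = \left(-1\right) 6 \cdot 1 = \left(-6\right) 1 = -6$)
$s{\left(v,x \right)} = - \frac{669}{4} - x$
$\frac{499 + 218 \left(-179\right)}{s{\left(329,L{\left(E{\left(-5 \right)} \right)} \right)}} = \frac{499 + 218 \left(-179\right)}{- \frac{669}{4} - -6} = \frac{499 - 39022}{- \frac{669}{4} + 6} = - \frac{38523}{- \frac{645}{4}} = \left(-38523\right) \left(- \frac{4}{645}\right) = \frac{51364}{215}$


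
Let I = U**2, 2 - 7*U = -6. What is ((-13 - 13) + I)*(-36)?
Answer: 43560/49 ≈ 888.98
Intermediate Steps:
U = 8/7 (U = 2/7 - 1/7*(-6) = 2/7 + 6/7 = 8/7 ≈ 1.1429)
I = 64/49 (I = (8/7)**2 = 64/49 ≈ 1.3061)
((-13 - 13) + I)*(-36) = ((-13 - 13) + 64/49)*(-36) = (-26 + 64/49)*(-36) = -1210/49*(-36) = 43560/49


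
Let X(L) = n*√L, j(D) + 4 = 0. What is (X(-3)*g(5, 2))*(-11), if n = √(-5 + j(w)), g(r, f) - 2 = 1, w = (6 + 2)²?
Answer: 99*√3 ≈ 171.47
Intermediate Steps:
w = 64 (w = 8² = 64)
j(D) = -4 (j(D) = -4 + 0 = -4)
g(r, f) = 3 (g(r, f) = 2 + 1 = 3)
n = 3*I (n = √(-5 - 4) = √(-9) = 3*I ≈ 3.0*I)
X(L) = 3*I*√L (X(L) = (3*I)*√L = 3*I*√L)
(X(-3)*g(5, 2))*(-11) = ((3*I*√(-3))*3)*(-11) = ((3*I*(I*√3))*3)*(-11) = (-3*√3*3)*(-11) = -9*√3*(-11) = 99*√3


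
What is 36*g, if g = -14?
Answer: -504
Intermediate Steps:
36*g = 36*(-14) = -504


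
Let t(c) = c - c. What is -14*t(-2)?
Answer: 0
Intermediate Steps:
t(c) = 0
-14*t(-2) = -14*0 = 0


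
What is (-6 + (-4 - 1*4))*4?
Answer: -56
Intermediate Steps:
(-6 + (-4 - 1*4))*4 = (-6 + (-4 - 4))*4 = (-6 - 8)*4 = -14*4 = -56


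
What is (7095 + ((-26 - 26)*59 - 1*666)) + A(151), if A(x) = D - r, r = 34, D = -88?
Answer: 3239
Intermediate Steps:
A(x) = -122 (A(x) = -88 - 1*34 = -88 - 34 = -122)
(7095 + ((-26 - 26)*59 - 1*666)) + A(151) = (7095 + ((-26 - 26)*59 - 1*666)) - 122 = (7095 + (-52*59 - 666)) - 122 = (7095 + (-3068 - 666)) - 122 = (7095 - 3734) - 122 = 3361 - 122 = 3239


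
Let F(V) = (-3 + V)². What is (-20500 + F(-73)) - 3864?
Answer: -18588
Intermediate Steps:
(-20500 + F(-73)) - 3864 = (-20500 + (-3 - 73)²) - 3864 = (-20500 + (-76)²) - 3864 = (-20500 + 5776) - 3864 = -14724 - 3864 = -18588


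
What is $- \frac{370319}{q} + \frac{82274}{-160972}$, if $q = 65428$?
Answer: $- \frac{16248503335}{2633019004} \approx -6.1711$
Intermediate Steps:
$- \frac{370319}{q} + \frac{82274}{-160972} = - \frac{370319}{65428} + \frac{82274}{-160972} = \left(-370319\right) \frac{1}{65428} + 82274 \left(- \frac{1}{160972}\right) = - \frac{370319}{65428} - \frac{41137}{80486} = - \frac{16248503335}{2633019004}$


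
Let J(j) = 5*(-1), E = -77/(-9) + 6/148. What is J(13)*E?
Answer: -28625/666 ≈ -42.980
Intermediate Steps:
E = 5725/666 (E = -77*(-1/9) + 6*(1/148) = 77/9 + 3/74 = 5725/666 ≈ 8.5961)
J(j) = -5
J(13)*E = -5*5725/666 = -28625/666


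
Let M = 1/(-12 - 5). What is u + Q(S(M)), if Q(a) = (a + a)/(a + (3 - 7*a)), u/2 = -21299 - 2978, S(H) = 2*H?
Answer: -3058906/63 ≈ -48554.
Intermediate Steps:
M = -1/17 (M = 1/(-17) = -1/17 ≈ -0.058824)
u = -48554 (u = 2*(-21299 - 2978) = 2*(-24277) = -48554)
Q(a) = 2*a/(3 - 6*a) (Q(a) = (2*a)/(3 - 6*a) = 2*a/(3 - 6*a))
u + Q(S(M)) = -48554 - 2*2*(-1/17)/(-3 + 6*(2*(-1/17))) = -48554 - 2*(-2/17)/(-3 + 6*(-2/17)) = -48554 - 2*(-2/17)/(-3 - 12/17) = -48554 - 2*(-2/17)/(-63/17) = -48554 - 2*(-2/17)*(-17/63) = -48554 - 4/63 = -3058906/63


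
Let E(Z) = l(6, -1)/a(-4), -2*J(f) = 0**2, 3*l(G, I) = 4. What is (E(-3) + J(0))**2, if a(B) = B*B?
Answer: 1/144 ≈ 0.0069444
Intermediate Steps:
l(G, I) = 4/3 (l(G, I) = (1/3)*4 = 4/3)
J(f) = 0 (J(f) = -1/2*0**2 = -1/2*0 = 0)
a(B) = B**2
E(Z) = 1/12 (E(Z) = 4/(3*((-4)**2)) = (4/3)/16 = (4/3)*(1/16) = 1/12)
(E(-3) + J(0))**2 = (1/12 + 0)**2 = (1/12)**2 = 1/144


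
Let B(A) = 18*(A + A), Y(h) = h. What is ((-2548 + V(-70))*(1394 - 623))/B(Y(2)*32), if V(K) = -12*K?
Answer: -109739/192 ≈ -571.56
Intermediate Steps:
B(A) = 36*A (B(A) = 18*(2*A) = 36*A)
((-2548 + V(-70))*(1394 - 623))/B(Y(2)*32) = ((-2548 - 12*(-70))*(1394 - 623))/((36*(2*32))) = ((-2548 + 840)*771)/((36*64)) = -1708*771/2304 = -1316868*1/2304 = -109739/192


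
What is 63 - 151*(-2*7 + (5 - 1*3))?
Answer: 1875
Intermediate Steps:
63 - 151*(-2*7 + (5 - 1*3)) = 63 - 151*(-14 + (5 - 3)) = 63 - 151*(-14 + 2) = 63 - 151*(-12) = 63 + 1812 = 1875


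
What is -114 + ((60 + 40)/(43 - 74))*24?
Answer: -5934/31 ≈ -191.42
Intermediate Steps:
-114 + ((60 + 40)/(43 - 74))*24 = -114 + (100/(-31))*24 = -114 + (100*(-1/31))*24 = -114 - 100/31*24 = -114 - 2400/31 = -5934/31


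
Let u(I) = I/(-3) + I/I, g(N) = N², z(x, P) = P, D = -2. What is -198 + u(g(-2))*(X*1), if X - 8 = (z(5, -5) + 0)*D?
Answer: -204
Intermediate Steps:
X = 18 (X = 8 + (-5 + 0)*(-2) = 8 - 5*(-2) = 8 + 10 = 18)
u(I) = 1 - I/3 (u(I) = I*(-⅓) + 1 = -I/3 + 1 = 1 - I/3)
-198 + u(g(-2))*(X*1) = -198 + (1 - ⅓*(-2)²)*(18*1) = -198 + (1 - ⅓*4)*18 = -198 + (1 - 4/3)*18 = -198 - ⅓*18 = -198 - 6 = -204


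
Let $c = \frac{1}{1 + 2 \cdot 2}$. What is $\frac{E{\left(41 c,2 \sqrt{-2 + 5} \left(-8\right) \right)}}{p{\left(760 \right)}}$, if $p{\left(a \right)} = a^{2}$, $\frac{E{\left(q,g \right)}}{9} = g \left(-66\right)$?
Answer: $\frac{297 \sqrt{3}}{18050} \approx 0.0285$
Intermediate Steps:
$c = \frac{1}{5}$ ($c = \frac{1}{1 + 4} = \frac{1}{5} \approx 0.2$)
$E{\left(q,g \right)} = - 594 g$ ($E{\left(q,g \right)} = 9 g \left(-66\right) = 9 \left(- 66 g\right) = - 594 g$)
$\frac{E{\left(41 c,2 \sqrt{-2 + 5} \left(-8\right) \right)}}{p{\left(760 \right)}} = \frac{\left(-594\right) 2 \sqrt{-2 + 5} \left(-8\right)}{760^{2}} = \frac{\left(-594\right) 2 \sqrt{3} \left(-8\right)}{577600} = - 594 \left(- 16 \sqrt{3}\right) \frac{1}{577600} = 9504 \sqrt{3} \cdot \frac{1}{577600} = \frac{297 \sqrt{3}}{18050}$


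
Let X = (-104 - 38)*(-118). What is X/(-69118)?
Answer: -8378/34559 ≈ -0.24243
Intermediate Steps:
X = 16756 (X = -142*(-118) = 16756)
X/(-69118) = 16756/(-69118) = 16756*(-1/69118) = -8378/34559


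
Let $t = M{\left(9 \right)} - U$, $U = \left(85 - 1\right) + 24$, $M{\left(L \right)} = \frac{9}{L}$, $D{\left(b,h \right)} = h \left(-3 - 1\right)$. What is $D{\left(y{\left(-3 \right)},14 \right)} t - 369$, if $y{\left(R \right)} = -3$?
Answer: $5623$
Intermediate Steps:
$D{\left(b,h \right)} = - 4 h$ ($D{\left(b,h \right)} = h \left(-4\right) = - 4 h$)
$U = 108$ ($U = 84 + 24 = 108$)
$t = -107$ ($t = \frac{9}{9} - 108 = 9 \cdot \frac{1}{9} - 108 = 1 - 108 = -107$)
$D{\left(y{\left(-3 \right)},14 \right)} t - 369 = \left(-4\right) 14 \left(-107\right) - 369 = \left(-56\right) \left(-107\right) - 369 = 5992 - 369 = 5623$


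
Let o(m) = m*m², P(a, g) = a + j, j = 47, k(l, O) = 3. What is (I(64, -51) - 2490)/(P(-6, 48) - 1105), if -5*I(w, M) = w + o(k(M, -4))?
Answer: 12541/5320 ≈ 2.3573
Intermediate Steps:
P(a, g) = 47 + a (P(a, g) = a + 47 = 47 + a)
o(m) = m³
I(w, M) = -27/5 - w/5 (I(w, M) = -(w + 3³)/5 = -(w + 27)/5 = -(27 + w)/5 = -27/5 - w/5)
(I(64, -51) - 2490)/(P(-6, 48) - 1105) = ((-27/5 - ⅕*64) - 2490)/((47 - 6) - 1105) = ((-27/5 - 64/5) - 2490)/(41 - 1105) = (-91/5 - 2490)/(-1064) = -12541/5*(-1/1064) = 12541/5320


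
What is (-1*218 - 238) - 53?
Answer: -509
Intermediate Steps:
(-1*218 - 238) - 53 = (-218 - 238) - 53 = -456 - 53 = -509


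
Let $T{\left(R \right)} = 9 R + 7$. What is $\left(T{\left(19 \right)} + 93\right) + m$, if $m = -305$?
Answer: $-34$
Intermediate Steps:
$T{\left(R \right)} = 7 + 9 R$
$\left(T{\left(19 \right)} + 93\right) + m = \left(\left(7 + 9 \cdot 19\right) + 93\right) - 305 = \left(\left(7 + 171\right) + 93\right) - 305 = \left(178 + 93\right) - 305 = 271 - 305 = -34$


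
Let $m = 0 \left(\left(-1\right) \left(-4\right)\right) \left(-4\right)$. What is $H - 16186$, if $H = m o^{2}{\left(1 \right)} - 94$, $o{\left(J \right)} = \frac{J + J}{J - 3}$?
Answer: $-16280$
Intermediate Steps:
$o{\left(J \right)} = \frac{2 J}{-3 + J}$
$m = 0$ ($m = 0 \cdot 4 \left(-4\right) = 0 \left(-4\right) = 0$)
$H = -94$ ($H = 0 \left(2 \cdot 1 \frac{1}{-3 + 1}\right)^{2} - 94 = 0 \left(2 \cdot 1 \frac{1}{-2}\right)^{2} - 94 = 0 \left(2 \cdot 1 \left(- \frac{1}{2}\right)\right)^{2} - 94 = 0 \left(-1\right)^{2} - 94 = 0 \cdot 1 - 94 = 0 - 94 = -94$)
$H - 16186 = -94 - 16186 = -16280$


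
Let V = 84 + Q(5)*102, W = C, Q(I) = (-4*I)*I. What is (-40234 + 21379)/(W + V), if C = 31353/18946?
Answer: 119075610/63875461 ≈ 1.8642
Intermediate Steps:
C = 31353/18946 (C = 31353*(1/18946) = 31353/18946 ≈ 1.6549)
Q(I) = -4*I**2
W = 31353/18946 ≈ 1.6549
V = -10116 (V = 84 - 4*5**2*102 = 84 - 4*25*102 = 84 - 100*102 = 84 - 10200 = -10116)
(-40234 + 21379)/(W + V) = (-40234 + 21379)/(31353/18946 - 10116) = -18855/(-191626383/18946) = -18855*(-18946/191626383) = 119075610/63875461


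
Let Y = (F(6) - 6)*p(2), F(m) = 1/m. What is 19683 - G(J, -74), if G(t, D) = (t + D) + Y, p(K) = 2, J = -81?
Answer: 59549/3 ≈ 19850.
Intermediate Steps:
Y = -35/3 (Y = (1/6 - 6)*2 = -35/6*2 = -35/3 ≈ -11.667)
G(t, D) = -35/3 + D + t (G(t, D) = (t + D) - 35/3 = (D + t) - 35/3 = -35/3 + D + t)
19683 - G(J, -74) = 19683 - (-35/3 - 74 - 81) = 19683 - 1*(-500/3) = 19683 + 500/3 = 59549/3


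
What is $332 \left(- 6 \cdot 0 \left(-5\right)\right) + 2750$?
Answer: $2750$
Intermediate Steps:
$332 \left(- 6 \cdot 0 \left(-5\right)\right) + 2750 = 332 \left(\left(-6\right) 0\right) + 2750 = 332 \cdot 0 + 2750 = 0 + 2750 = 2750$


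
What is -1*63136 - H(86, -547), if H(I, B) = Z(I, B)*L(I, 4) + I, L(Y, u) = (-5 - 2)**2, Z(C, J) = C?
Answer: -67436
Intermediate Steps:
L(Y, u) = 49 (L(Y, u) = (-7)**2 = 49)
H(I, B) = 50*I (H(I, B) = I*49 + I = 49*I + I = 50*I)
-1*63136 - H(86, -547) = -1*63136 - 50*86 = -63136 - 1*4300 = -63136 - 4300 = -67436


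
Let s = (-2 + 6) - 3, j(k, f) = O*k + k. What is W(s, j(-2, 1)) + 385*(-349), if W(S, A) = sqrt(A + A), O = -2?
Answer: -134363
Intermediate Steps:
j(k, f) = -k (j(k, f) = -2*k + k = -k)
s = 1 (s = 4 - 3 = 1)
W(S, A) = sqrt(2)*sqrt(A) (W(S, A) = sqrt(2*A) = sqrt(2)*sqrt(A))
W(s, j(-2, 1)) + 385*(-349) = sqrt(2)*sqrt(-1*(-2)) + 385*(-349) = sqrt(2)*sqrt(2) - 134365 = 2 - 134365 = -134363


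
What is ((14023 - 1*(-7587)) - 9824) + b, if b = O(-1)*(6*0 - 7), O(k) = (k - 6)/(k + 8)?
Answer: 11793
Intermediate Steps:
O(k) = (-6 + k)/(8 + k)
b = 7 (b = ((-6 - 1)/(8 - 1))*(6*0 - 7) = (-7/7)*(0 - 7) = ((⅐)*(-7))*(-7) = -1*(-7) = 7)
((14023 - 1*(-7587)) - 9824) + b = ((14023 - 1*(-7587)) - 9824) + 7 = ((14023 + 7587) - 9824) + 7 = (21610 - 9824) + 7 = 11786 + 7 = 11793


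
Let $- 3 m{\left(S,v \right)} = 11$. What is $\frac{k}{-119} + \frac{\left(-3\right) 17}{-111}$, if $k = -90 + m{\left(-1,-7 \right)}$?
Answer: $\frac{16466}{13209} \approx 1.2466$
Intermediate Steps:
$m{\left(S,v \right)} = - \frac{11}{3}$ ($m{\left(S,v \right)} = \left(- \frac{1}{3}\right) 11 = - \frac{11}{3}$)
$k = - \frac{281}{3}$ ($k = -90 - \frac{11}{3} = - \frac{281}{3} \approx -93.667$)
$\frac{k}{-119} + \frac{\left(-3\right) 17}{-111} = - \frac{281}{3 \left(-119\right)} + \frac{\left(-3\right) 17}{-111} = \left(- \frac{281}{3}\right) \left(- \frac{1}{119}\right) - - \frac{17}{37} = \frac{281}{357} + \frac{17}{37} = \frac{16466}{13209}$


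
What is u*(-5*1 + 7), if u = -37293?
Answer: -74586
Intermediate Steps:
u*(-5*1 + 7) = -37293*(-5*1 + 7) = -37293*(-5 + 7) = -37293*2 = -74586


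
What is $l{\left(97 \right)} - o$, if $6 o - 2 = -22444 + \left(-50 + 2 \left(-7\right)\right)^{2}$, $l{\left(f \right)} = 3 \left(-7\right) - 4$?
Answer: $\frac{9098}{3} \approx 3032.7$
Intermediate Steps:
$l{\left(f \right)} = -25$ ($l{\left(f \right)} = -21 - 4 = -25$)
$o = - \frac{9173}{3}$ ($o = \frac{1}{3} + \frac{-22444 + \left(-50 + 2 \left(-7\right)\right)^{2}}{6} = \frac{1}{3} + \frac{-22444 + \left(-50 - 14\right)^{2}}{6} = \frac{1}{3} + \frac{-22444 + \left(-64\right)^{2}}{6} = \frac{1}{3} + \frac{-22444 + 4096}{6} = \frac{1}{3} + \frac{1}{6} \left(-18348\right) = \frac{1}{3} - 3058 = - \frac{9173}{3} \approx -3057.7$)
$l{\left(97 \right)} - o = -25 - - \frac{9173}{3} = -25 + \frac{9173}{3} = \frac{9098}{3}$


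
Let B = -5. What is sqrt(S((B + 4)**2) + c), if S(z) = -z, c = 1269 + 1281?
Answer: sqrt(2549) ≈ 50.488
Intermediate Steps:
c = 2550
sqrt(S((B + 4)**2) + c) = sqrt(-(-5 + 4)**2 + 2550) = sqrt(-1*(-1)**2 + 2550) = sqrt(-1*1 + 2550) = sqrt(-1 + 2550) = sqrt(2549)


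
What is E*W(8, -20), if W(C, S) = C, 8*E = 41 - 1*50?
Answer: -9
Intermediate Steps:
E = -9/8 (E = (41 - 1*50)/8 = (41 - 50)/8 = (1/8)*(-9) = -9/8 ≈ -1.1250)
E*W(8, -20) = -9/8*8 = -9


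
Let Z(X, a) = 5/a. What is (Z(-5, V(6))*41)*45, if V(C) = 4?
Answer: 9225/4 ≈ 2306.3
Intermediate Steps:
(Z(-5, V(6))*41)*45 = ((5/4)*41)*45 = (205/4)*45 = 9225/4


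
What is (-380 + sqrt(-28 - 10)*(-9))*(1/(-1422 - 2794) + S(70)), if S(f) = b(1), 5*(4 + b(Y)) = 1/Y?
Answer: 1522071/1054 + 720981*I*sqrt(38)/21080 ≈ 1444.1 + 210.84*I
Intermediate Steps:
b(Y) = -4 + 1/(5*Y) (b(Y) = -4 + (1/Y)/5 = -4 + 1/(5*Y))
S(f) = -19/5 (S(f) = -4 + (1/5)/1 = -4 + (1/5)*1 = -4 + 1/5 = -19/5)
(-380 + sqrt(-28 - 10)*(-9))*(1/(-1422 - 2794) + S(70)) = (-380 + sqrt(-28 - 10)*(-9))*(1/(-1422 - 2794) - 19/5) = (-380 + sqrt(-38)*(-9))*(1/(-4216) - 19/5) = (-380 + (I*sqrt(38))*(-9))*(-1/4216 - 19/5) = (-380 - 9*I*sqrt(38))*(-80109/21080) = 1522071/1054 + 720981*I*sqrt(38)/21080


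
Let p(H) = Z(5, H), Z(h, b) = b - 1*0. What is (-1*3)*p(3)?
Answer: -9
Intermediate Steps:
Z(h, b) = b (Z(h, b) = b + 0 = b)
p(H) = H
(-1*3)*p(3) = -1*3*3 = -3*3 = -9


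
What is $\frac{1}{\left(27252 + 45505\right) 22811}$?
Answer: $\frac{1}{1659659927} \approx 6.0253 \cdot 10^{-10}$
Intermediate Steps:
$\frac{1}{\left(27252 + 45505\right) 22811} = \frac{1}{72757} \cdot \frac{1}{22811} = \frac{1}{1659659927}$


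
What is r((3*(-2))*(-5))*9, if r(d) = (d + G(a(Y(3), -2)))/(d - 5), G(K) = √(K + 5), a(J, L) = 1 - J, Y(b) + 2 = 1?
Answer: 54/5 + 9*√7/25 ≈ 11.752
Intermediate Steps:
Y(b) = -1 (Y(b) = -2 + 1 = -1)
G(K) = √(5 + K)
r(d) = (d + √7)/(-5 + d) (r(d) = (d + √(5 + (1 - 1*(-1))))/(d - 5) = (d + √(5 + (1 + 1)))/(-5 + d) = (d + √(5 + 2))/(-5 + d) = (d + √7)/(-5 + d))
r((3*(-2))*(-5))*9 = (((3*(-2))*(-5) + √7)/(-5 + (3*(-2))*(-5)))*9 = ((-6*(-5) + √7)/(-5 - 6*(-5)))*9 = ((30 + √7)/(-5 + 30))*9 = ((30 + √7)/25)*9 = (6/5 + √7/25)*9 = 54/5 + 9*√7/25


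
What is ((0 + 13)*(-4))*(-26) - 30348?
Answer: -28996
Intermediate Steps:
((0 + 13)*(-4))*(-26) - 30348 = (13*(-4))*(-26) - 30348 = -52*(-26) - 30348 = 1352 - 30348 = -28996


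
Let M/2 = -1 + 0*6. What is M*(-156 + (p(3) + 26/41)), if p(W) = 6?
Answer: 12248/41 ≈ 298.73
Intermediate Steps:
M = -2 (M = 2*(-1 + 0*6) = 2*(-1 + 0) = 2*(-1) = -2)
M*(-156 + (p(3) + 26/41)) = -2*(-156 + (6 + 26/41)) = -2*(-156 + 272/41) = -2*(-6124/41) = 12248/41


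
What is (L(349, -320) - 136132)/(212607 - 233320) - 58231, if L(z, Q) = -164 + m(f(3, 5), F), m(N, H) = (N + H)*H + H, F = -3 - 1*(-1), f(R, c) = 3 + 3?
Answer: -1206002397/20713 ≈ -58224.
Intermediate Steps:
f(R, c) = 6
F = -2 (F = -3 + 1 = -2)
m(N, H) = H + H*(H + N) (m(N, H) = (H + N)*H + H = H*(H + N) + H = H + H*(H + N))
L(z, Q) = -174 (L(z, Q) = -164 - 2*(1 - 2 + 6) = -164 - 2*5 = -164 - 10 = -174)
(L(349, -320) - 136132)/(212607 - 233320) - 58231 = (-174 - 136132)/(212607 - 233320) - 58231 = -136306/(-20713) - 58231 = -136306*(-1/20713) - 58231 = 136306/20713 - 58231 = -1206002397/20713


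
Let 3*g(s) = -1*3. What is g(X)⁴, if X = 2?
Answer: 1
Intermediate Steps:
g(s) = -1 (g(s) = (-1*3)/3 = (⅓)*(-3) = -1)
g(X)⁴ = (-1)⁴ = 1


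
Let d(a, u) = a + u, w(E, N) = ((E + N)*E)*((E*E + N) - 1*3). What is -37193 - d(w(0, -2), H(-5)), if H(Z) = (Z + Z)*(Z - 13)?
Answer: -37373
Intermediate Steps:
H(Z) = 2*Z*(-13 + Z) (H(Z) = (2*Z)*(-13 + Z) = 2*Z*(-13 + Z))
w(E, N) = E*(E + N)*(-3 + N + E²) (w(E, N) = (E*(E + N))*((E² + N) - 3) = (E*(E + N))*((N + E²) - 3) = (E*(E + N))*(-3 + N + E²) = E*(E + N)*(-3 + N + E²))
-37193 - d(w(0, -2), H(-5)) = -37193 - (0*(0³ + (-2)² - 3*0 - 3*(-2) + 0*(-2) - 2*0²) + 2*(-5)*(-13 - 5)) = -37193 - (0*(0 + 4 + 0 + 6 + 0 - 2*0) + 2*(-5)*(-18)) = -37193 - (0*(0 + 4 + 0 + 6 + 0 + 0) + 180) = -37193 - (0*10 + 180) = -37193 - (0 + 180) = -37193 - 1*180 = -37193 - 180 = -37373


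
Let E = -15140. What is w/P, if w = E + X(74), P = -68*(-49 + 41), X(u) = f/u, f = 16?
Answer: -140043/5032 ≈ -27.830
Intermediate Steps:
X(u) = 16/u
P = 544 (P = -68*(-8) = 544)
w = -560172/37 (w = -15140 + 16/74 = -15140 + 16*(1/74) = -15140 + 8/37 = -560172/37 ≈ -15140.)
w/P = -560172/37/544 = -560172/37*1/544 = -140043/5032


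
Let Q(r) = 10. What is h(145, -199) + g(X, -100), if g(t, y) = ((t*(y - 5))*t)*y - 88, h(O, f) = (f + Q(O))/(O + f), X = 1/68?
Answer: -95057/1156 ≈ -82.229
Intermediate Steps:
X = 1/68 ≈ 0.014706
h(O, f) = (10 + f)/(O + f) (h(O, f) = (f + 10)/(O + f) = (10 + f)/(O + f))
g(t, y) = -88 + y*t**2*(-5 + y) (g(t, y) = ((t*(-5 + y))*t)*y - 88 = (t**2*(-5 + y))*y - 88 = y*t**2*(-5 + y) - 88 = -88 + y*t**2*(-5 + y))
h(145, -199) + g(X, -100) = (10 - 199)/(145 - 199) + (-88 + (1/68)**2*(-100)**2 - 5*(-100)*(1/68)**2) = -189/(-54) + (-88 + (1/4624)*10000 - 5*(-100)*1/4624) = -1/54*(-189) + (-88 + 625/289 + 125/1156) = 7/2 - 99103/1156 = -95057/1156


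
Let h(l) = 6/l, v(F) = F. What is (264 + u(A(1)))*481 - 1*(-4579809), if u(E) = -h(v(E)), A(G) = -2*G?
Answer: 4708236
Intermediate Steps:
u(E) = -6/E
(264 + u(A(1)))*481 - 1*(-4579809) = (264 - 6/((-2*1)))*481 - 1*(-4579809) = (264 - 6/(-2))*481 + 4579809 = (264 - 6*(-½))*481 + 4579809 = (264 + 3)*481 + 4579809 = 267*481 + 4579809 = 128427 + 4579809 = 4708236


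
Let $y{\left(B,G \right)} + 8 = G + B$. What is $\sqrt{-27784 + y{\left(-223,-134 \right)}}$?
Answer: $i \sqrt{28149} \approx 167.78 i$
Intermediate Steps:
$y{\left(B,G \right)} = -8 + B + G$ ($y{\left(B,G \right)} = -8 + \left(G + B\right) = -8 + \left(B + G\right) = -8 + B + G$)
$\sqrt{-27784 + y{\left(-223,-134 \right)}} = \sqrt{-27784 - 365} = \sqrt{-28149} = i \sqrt{28149}$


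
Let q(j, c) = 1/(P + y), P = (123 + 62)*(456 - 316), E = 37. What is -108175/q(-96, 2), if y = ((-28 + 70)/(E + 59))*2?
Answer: -22414617225/8 ≈ -2.8018e+9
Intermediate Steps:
y = 7/8 (y = ((-28 + 70)/(37 + 59))*2 = (42/96)*2 = (42*(1/96))*2 = (7/16)*2 = 7/8 ≈ 0.87500)
P = 25900 (P = 185*140 = 25900)
q(j, c) = 8/207207 (q(j, c) = 1/(25900 + 7/8) = 1/(207207/8) = 8/207207)
-108175/q(-96, 2) = -108175/8/207207 = -108175*207207/8 = -22414617225/8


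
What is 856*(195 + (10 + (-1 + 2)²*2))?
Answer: 177192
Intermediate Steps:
856*(195 + (10 + (-1 + 2)²*2)) = 856*(195 + (10 + 1²*2)) = 856*(195 + (10 + 1*2)) = 856*(195 + (10 + 2)) = 856*(195 + 12) = 856*207 = 177192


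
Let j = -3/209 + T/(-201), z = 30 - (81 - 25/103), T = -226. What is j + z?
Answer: -214820059/4326927 ≈ -49.647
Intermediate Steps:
z = -5228/103 (z = 30 - (81 - 25/103) = 30 - 1*8318/103 = 30 - 8318/103 = -5228/103 ≈ -50.757)
j = 46631/42009 (j = -3/209 - 226/(-201) = -3*1/209 - 226*(-1/201) = -3/209 + 226/201 = 46631/42009 ≈ 1.1100)
j + z = 46631/42009 - 5228/103 = -214820059/4326927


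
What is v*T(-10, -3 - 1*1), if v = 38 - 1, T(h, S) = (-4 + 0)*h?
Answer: 1480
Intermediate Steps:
T(h, S) = -4*h
v = 37
v*T(-10, -3 - 1*1) = 37*(-4*(-10)) = 37*40 = 1480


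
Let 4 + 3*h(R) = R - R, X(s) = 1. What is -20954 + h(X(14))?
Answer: -62866/3 ≈ -20955.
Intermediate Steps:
h(R) = -4/3 (h(R) = -4/3 + (R - R)/3 = -4/3 + (⅓)*0 = -4/3 + 0 = -4/3)
-20954 + h(X(14)) = -20954 - 4/3 = -62866/3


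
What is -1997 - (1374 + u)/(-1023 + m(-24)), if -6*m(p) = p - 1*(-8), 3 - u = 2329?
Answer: -6115673/3061 ≈ -1997.9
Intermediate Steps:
u = -2326 (u = 3 - 1*2329 = 3 - 2329 = -2326)
m(p) = -4/3 - p/6 (m(p) = -(p - 1*(-8))/6 = -(p + 8)/6 = -(8 + p)/6 = -4/3 - p/6)
-1997 - (1374 + u)/(-1023 + m(-24)) = -1997 - (1374 - 2326)/(-1023 + (-4/3 - 1/6*(-24))) = -1997 - (-952)/(-1023 + (-4/3 + 4)) = -1997 - (-952)/(-1023 + 8/3) = -1997 - (-952)/(-3061/3) = -1997 - (-952)*(-3)/3061 = -1997 - 1*2856/3061 = -1997 - 2856/3061 = -6115673/3061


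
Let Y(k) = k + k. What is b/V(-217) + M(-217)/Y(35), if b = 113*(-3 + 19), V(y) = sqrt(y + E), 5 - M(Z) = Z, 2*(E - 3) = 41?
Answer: 111/35 - 1808*I*sqrt(86)/129 ≈ 3.1714 - 129.97*I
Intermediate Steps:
E = 47/2 (E = 3 + (1/2)*41 = 3 + 41/2 = 47/2 ≈ 23.500)
Y(k) = 2*k
M(Z) = 5 - Z
V(y) = sqrt(47/2 + y) (V(y) = sqrt(y + 47/2) = sqrt(47/2 + y))
b = 1808 (b = 113*16 = 1808)
b/V(-217) + M(-217)/Y(35) = 1808/((sqrt(94 + 4*(-217))/2)) + (5 - 1*(-217))/((2*35)) = 1808/((sqrt(94 - 868)/2)) + (5 + 217)/70 = 1808/((sqrt(-774)/2)) + 222*(1/70) = 1808/(((3*I*sqrt(86))/2)) + 111/35 = 1808/((3*I*sqrt(86)/2)) + 111/35 = 1808*(-I*sqrt(86)/129) + 111/35 = -1808*I*sqrt(86)/129 + 111/35 = 111/35 - 1808*I*sqrt(86)/129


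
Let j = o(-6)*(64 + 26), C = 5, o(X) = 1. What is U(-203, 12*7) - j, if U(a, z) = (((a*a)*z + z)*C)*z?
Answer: 1453888710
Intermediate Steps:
U(a, z) = z*(5*z + 5*z*a²) (U(a, z) = (((a*a)*z + z)*5)*z = ((a²*z + z)*5)*z = ((z*a² + z)*5)*z = ((z + z*a²)*5)*z = (5*z + 5*z*a²)*z = z*(5*z + 5*z*a²))
j = 90 (j = 1*(64 + 26) = 1*90 = 90)
U(-203, 12*7) - j = 5*(12*7)²*(1 + (-203)²) - 1*90 = 5*84²*(1 + 41209) - 90 = 5*7056*41210 - 90 = 1453888800 - 90 = 1453888710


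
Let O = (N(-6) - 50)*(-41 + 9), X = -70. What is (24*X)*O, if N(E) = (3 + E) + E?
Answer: -3171840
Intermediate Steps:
N(E) = 3 + 2*E
O = 1888 (O = ((3 + 2*(-6)) - 50)*(-41 + 9) = ((3 - 12) - 50)*(-32) = (-9 - 50)*(-32) = -59*(-32) = 1888)
(24*X)*O = (24*(-70))*1888 = -1680*1888 = -3171840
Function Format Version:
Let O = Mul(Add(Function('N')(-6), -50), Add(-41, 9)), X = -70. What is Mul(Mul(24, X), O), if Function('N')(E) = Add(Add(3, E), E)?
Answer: -3171840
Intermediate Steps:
Function('N')(E) = Add(3, Mul(2, E))
O = 1888 (O = Mul(Add(Add(3, Mul(2, -6)), -50), Add(-41, 9)) = Mul(Add(Add(3, -12), -50), -32) = Mul(Add(-9, -50), -32) = Mul(-59, -32) = 1888)
Mul(Mul(24, X), O) = Mul(Mul(24, -70), 1888) = Mul(-1680, 1888) = -3171840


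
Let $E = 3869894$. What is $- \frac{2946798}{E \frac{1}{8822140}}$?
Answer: $- \frac{12998532253860}{1934947} \approx -6.7178 \cdot 10^{6}$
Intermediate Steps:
$- \frac{2946798}{E \frac{1}{8822140}} = - \frac{2946798}{3869894 \cdot \frac{1}{8822140}} = - \frac{2946798}{\frac{1934947}{4411070}} = \left(-2946798\right) \frac{4411070}{1934947} = - \frac{12998532253860}{1934947}$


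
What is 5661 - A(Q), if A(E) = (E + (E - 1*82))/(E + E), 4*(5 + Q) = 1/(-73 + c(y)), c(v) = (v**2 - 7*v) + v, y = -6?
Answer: 118696/21 ≈ 5652.2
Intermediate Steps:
c(v) = v**2 - 6*v
Q = -21/4 (Q = -5 + 1/(4*(-73 - 6*(-6 - 6))) = -5 + 1/(4*(-73 - 6*(-12))) = -5 + 1/(4*(-73 + 72)) = -5 + (1/4)/(-1) = -5 + (1/4)*(-1) = -5 - 1/4 = -21/4 ≈ -5.2500)
A(E) = (-82 + 2*E)/(2*E) (A(E) = (E + (E - 82))/((2*E)) = (E + (-82 + E))*(1/(2*E)) = (-82 + 2*E)*(1/(2*E)) = (-82 + 2*E)/(2*E))
5661 - A(Q) = 5661 - (-41 - 21/4)/(-21/4) = 5661 - (-4)*(-185)/(21*4) = 5661 - 1*185/21 = 5661 - 185/21 = 118696/21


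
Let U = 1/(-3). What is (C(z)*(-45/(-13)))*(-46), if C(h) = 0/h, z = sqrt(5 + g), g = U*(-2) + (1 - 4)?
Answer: 0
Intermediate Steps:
U = -1/3 ≈ -0.33333
g = -7/3 (g = -1/3*(-2) + (1 - 4) = 2/3 - 3 = -7/3 ≈ -2.3333)
z = 2*sqrt(6)/3 (z = sqrt(5 - 7/3) = sqrt(8/3) = 2*sqrt(6)/3 ≈ 1.6330)
C(h) = 0
(C(z)*(-45/(-13)))*(-46) = (0*(-45/(-13)))*(-46) = (0*(-45*(-1/13)))*(-46) = (0*(45/13))*(-46) = 0*(-46) = 0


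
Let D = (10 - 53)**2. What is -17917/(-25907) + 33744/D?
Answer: 907334341/47902043 ≈ 18.941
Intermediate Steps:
D = 1849 (D = (-43)**2 = 1849)
-17917/(-25907) + 33744/D = -17917/(-25907) + 33744/1849 = -17917*(-1/25907) + 33744*(1/1849) = 17917/25907 + 33744/1849 = 907334341/47902043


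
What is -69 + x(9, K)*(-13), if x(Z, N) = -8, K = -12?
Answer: 35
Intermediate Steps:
-69 + x(9, K)*(-13) = -69 - 8*(-13) = -69 + 104 = 35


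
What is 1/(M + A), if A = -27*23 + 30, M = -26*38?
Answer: -1/1579 ≈ -0.00063331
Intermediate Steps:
M = -988
A = -591 (A = -621 + 30 = -591)
1/(M + A) = 1/(-988 - 591) = 1/(-1579) = -1/1579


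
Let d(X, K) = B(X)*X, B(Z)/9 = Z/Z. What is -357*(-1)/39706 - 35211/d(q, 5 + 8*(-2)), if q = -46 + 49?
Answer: -466026109/357354 ≈ -1304.1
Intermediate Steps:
B(Z) = 9 (B(Z) = 9*(Z/Z) = 9*1 = 9)
q = 3
d(X, K) = 9*X
-357*(-1)/39706 - 35211/d(q, 5 + 8*(-2)) = -357*(-1)/39706 - 35211/(9*3) = 357*(1/39706) - 35211/27 = 357/39706 - 35211*1/27 = 357/39706 - 11737/9 = -466026109/357354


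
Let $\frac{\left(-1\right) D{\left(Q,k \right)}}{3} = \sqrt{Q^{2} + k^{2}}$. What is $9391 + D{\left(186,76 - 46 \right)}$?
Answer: $9391 - 18 \sqrt{986} \approx 8825.8$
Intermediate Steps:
$D{\left(Q,k \right)} = - 3 \sqrt{Q^{2} + k^{2}}$
$9391 + D{\left(186,76 - 46 \right)} = 9391 - 3 \sqrt{186^{2} + \left(76 - 46\right)^{2}} = 9391 - 3 \sqrt{34596 + \left(76 - 46\right)^{2}} = 9391 - 3 \sqrt{34596 + 30^{2}} = 9391 - 3 \sqrt{34596 + 900} = 9391 - 3 \sqrt{35496} = 9391 - 3 \cdot 6 \sqrt{986} = 9391 - 18 \sqrt{986}$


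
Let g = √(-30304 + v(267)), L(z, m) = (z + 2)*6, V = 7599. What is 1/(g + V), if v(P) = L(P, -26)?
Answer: 7599/57773491 - I*√28690/57773491 ≈ 0.00013153 - 2.9318e-6*I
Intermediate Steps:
L(z, m) = 12 + 6*z (L(z, m) = (2 + z)*6 = 12 + 6*z)
v(P) = 12 + 6*P
g = I*√28690 (g = √(-30304 + (12 + 6*267)) = √(-30304 + (12 + 1602)) = √(-30304 + 1614) = √(-28690) = I*√28690 ≈ 169.38*I)
1/(g + V) = 1/(I*√28690 + 7599) = 1/(7599 + I*√28690)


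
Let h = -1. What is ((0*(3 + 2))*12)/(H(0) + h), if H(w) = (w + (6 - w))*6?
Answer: 0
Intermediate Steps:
H(w) = 36 (H(w) = 6*6 = 36)
((0*(3 + 2))*12)/(H(0) + h) = ((0*(3 + 2))*12)/(36 - 1) = ((0*5)*12)/35 = (0*12)*(1/35) = 0*(1/35) = 0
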